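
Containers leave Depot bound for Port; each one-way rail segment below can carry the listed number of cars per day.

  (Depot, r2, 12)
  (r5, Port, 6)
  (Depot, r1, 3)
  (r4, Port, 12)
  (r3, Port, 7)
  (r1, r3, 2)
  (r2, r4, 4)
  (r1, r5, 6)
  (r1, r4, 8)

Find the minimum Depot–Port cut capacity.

7

Augment Depot→r1→r3→Port: bottleneck 2, flow now 2.
Augment Depot→r1→r4→Port: bottleneck 1, flow now 3.
Augment Depot→r2→r4→Port: bottleneck 4, flow now 7.
No augmenting path remains; maximum flow = 7.
By max-flow min-cut, the minimum cut capacity equals the max flow.
In the residual graph, reachable from Depot: {Depot, r2}.
Min-cut edges: Depot→r1 (3), r2→r4 (4); capacity 3 + 4 = 7.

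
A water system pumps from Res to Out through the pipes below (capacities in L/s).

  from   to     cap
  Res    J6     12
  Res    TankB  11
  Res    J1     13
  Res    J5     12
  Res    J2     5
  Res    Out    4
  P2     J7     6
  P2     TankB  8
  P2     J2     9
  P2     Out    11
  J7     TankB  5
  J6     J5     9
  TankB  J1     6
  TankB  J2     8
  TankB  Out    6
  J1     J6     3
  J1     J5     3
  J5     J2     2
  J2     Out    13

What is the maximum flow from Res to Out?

Augment Res→Out: bottleneck 4, flow now 4.
Augment Res→TankB→Out: bottleneck 6, flow now 10.
Augment Res→J2→Out: bottleneck 5, flow now 15.
Augment Res→TankB→J2→Out: bottleneck 5, flow now 20.
Augment Res→J5→J2→Out: bottleneck 2, flow now 22.
No augmenting path remains; maximum flow = 22.
In the residual graph, reachable from Res: {Res, J6, J1, J5}.
Min-cut edges: Res→TankB (11), Res→J2 (5), Res→Out (4), J5→J2 (2); capacity 11 + 5 + 4 + 2 = 22.
This cut is saturated, so no flow can exceed 22.

22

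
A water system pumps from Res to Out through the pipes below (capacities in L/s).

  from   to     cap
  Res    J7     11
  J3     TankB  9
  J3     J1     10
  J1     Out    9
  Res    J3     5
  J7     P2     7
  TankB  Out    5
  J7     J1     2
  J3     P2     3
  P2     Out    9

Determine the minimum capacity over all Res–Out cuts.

Augment Res→J7→P2→Out: bottleneck 7, flow now 7.
Augment Res→J7→J1→Out: bottleneck 2, flow now 9.
Augment Res→J3→P2→Out: bottleneck 2, flow now 11.
Augment Res→J3→TankB→Out: bottleneck 3, flow now 14.
No augmenting path remains; maximum flow = 14.
By max-flow min-cut, the minimum cut capacity equals the max flow.
In the residual graph, reachable from Res: {Res, J7}.
Min-cut edges: Res→J3 (5), J7→P2 (7), J7→J1 (2); capacity 5 + 7 + 2 = 14.

14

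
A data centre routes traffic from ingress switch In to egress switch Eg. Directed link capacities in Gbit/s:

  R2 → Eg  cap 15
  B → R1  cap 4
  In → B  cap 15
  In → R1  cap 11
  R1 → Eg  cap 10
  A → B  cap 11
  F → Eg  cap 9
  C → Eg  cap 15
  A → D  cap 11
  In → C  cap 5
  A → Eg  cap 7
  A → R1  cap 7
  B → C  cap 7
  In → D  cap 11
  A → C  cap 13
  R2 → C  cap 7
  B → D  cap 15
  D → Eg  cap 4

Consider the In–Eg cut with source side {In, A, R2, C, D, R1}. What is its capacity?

Edges leaving {In, A, R2, C, D, R1}: In→B (15), A→B (11), A→Eg (7), R2→Eg (15), C→Eg (15), D→Eg (4), R1→Eg (10).
Cut capacity = 15 + 11 + 7 + 15 + 15 + 4 + 10 = 77.

77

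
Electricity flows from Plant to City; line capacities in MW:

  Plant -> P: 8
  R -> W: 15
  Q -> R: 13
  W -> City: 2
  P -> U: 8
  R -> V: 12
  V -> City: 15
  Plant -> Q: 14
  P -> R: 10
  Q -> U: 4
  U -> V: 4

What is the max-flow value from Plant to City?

17

Augment Plant→P→R→V→City: bottleneck 8, flow now 8.
Augment Plant→Q→R→V→City: bottleneck 4, flow now 12.
Augment Plant→Q→R→W→City: bottleneck 2, flow now 14.
Augment Plant→Q→U→V→City: bottleneck 3, flow now 17.
No augmenting path remains; maximum flow = 17.
In the residual graph, reachable from Plant: {Plant, P, Q, R, U, V, W}.
Min-cut edges: V→City (15), W→City (2); capacity 15 + 2 = 17.
This cut is saturated, so no flow can exceed 17.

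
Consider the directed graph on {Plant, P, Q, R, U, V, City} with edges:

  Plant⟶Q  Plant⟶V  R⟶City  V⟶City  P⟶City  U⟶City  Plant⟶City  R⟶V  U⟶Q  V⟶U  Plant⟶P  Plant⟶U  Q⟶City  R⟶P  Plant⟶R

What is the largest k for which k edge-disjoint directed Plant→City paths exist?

6

Assign every edge capacity 1; by Menger, the answer equals the max flow.
Path Plant→City (+1); total 1.
Path Plant→P→City (+1); total 2.
Path Plant→Q→City (+1); total 3.
Path Plant→R→City (+1); total 4.
Path Plant→U→City (+1); total 5.
Path Plant→V→City (+1); total 6.
No residual Plant→City path; max flow = 6.
Certifying cut of size 6: {Plant→City, Plant→P, Plant→Q, Plant→R, Plant→U, Plant→V}.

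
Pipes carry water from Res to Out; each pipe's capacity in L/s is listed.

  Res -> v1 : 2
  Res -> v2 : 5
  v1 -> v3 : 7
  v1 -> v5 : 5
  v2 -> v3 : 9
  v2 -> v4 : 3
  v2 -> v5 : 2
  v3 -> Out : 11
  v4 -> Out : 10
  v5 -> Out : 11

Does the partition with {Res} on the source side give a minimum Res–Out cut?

Given cut capacity: 2 + 5 = 7.
Augment Res→v1→v3→Out: bottleneck 2, flow now 2.
Augment Res→v2→v3→Out: bottleneck 5, flow now 7.
No augmenting path remains; maximum flow = 7.
Cut capacity 7 equals the max flow, so it is a minimum cut.

Yes — it is a minimum cut (capacity 7).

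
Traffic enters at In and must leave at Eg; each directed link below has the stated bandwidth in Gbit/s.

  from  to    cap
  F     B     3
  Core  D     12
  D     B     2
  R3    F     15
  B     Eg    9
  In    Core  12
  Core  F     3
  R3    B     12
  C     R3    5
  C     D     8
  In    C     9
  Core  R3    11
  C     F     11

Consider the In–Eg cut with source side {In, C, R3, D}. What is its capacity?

52

Edges leaving {In, C, R3, D}: In→Core (12), C→F (11), R3→F (15), R3→B (12), D→B (2).
Cut capacity = 12 + 11 + 15 + 12 + 2 = 52.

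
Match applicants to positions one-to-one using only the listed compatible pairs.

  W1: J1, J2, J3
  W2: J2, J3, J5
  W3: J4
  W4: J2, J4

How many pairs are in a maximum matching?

Unit-capacity flow: source→left, listed edges, right→sink; max matching = max flow.
Augmenting path W1→J1 (+1); matched 1.
Augmenting path W2→J2 (+1); matched 2.
Augmenting path W3→J4 (+1); matched 3.
Augmenting path W4→J2→W2→J3 (+1); matched 4.
No augmenting path remains; maximum matching = 4.
König certificate: {W1, W2, W3, W4} is a vertex cover of size 4 (every listed pair touches it), so no matching can be larger.

4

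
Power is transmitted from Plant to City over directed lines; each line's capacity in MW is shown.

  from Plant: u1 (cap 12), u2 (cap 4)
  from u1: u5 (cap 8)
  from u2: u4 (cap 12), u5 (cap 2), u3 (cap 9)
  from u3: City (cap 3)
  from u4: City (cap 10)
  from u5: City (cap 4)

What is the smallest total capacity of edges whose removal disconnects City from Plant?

8

Augment Plant→u1→u5→City: bottleneck 4, flow now 4.
Augment Plant→u2→u3→City: bottleneck 3, flow now 7.
Augment Plant→u2→u4→City: bottleneck 1, flow now 8.
No augmenting path remains; maximum flow = 8.
By max-flow min-cut, the minimum cut capacity equals the max flow.
In the residual graph, reachable from Plant: {Plant, u1, u5}.
Min-cut edges: Plant→u2 (4), u5→City (4); capacity 4 + 4 = 8.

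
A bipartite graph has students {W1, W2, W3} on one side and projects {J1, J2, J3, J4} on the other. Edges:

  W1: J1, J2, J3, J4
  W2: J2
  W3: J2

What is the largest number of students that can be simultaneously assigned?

2

Unit-capacity flow: source→left, listed edges, right→sink; max matching = max flow.
Augmenting path W1→J1 (+1); matched 1.
Augmenting path W2→J2 (+1); matched 2.
No augmenting path remains; maximum matching = 2.
König certificate: {W1, J2} is a vertex cover of size 2 (every listed pair touches it), so no matching can be larger.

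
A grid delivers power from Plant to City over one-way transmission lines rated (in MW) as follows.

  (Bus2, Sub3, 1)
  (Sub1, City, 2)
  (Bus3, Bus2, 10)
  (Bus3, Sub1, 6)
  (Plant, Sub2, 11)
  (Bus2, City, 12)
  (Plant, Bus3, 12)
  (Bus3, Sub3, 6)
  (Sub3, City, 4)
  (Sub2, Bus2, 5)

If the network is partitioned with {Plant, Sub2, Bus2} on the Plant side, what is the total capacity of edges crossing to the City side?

Edges leaving {Plant, Sub2, Bus2}: Plant→Bus3 (12), Bus2→Sub3 (1), Bus2→City (12).
Cut capacity = 12 + 1 + 12 = 25.

25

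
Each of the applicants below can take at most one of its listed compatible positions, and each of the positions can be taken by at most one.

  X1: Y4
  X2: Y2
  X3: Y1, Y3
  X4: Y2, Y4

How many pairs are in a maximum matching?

3

Unit-capacity flow: source→left, listed edges, right→sink; max matching = max flow.
Augmenting path X1→Y4 (+1); matched 1.
Augmenting path X2→Y2 (+1); matched 2.
Augmenting path X3→Y1 (+1); matched 3.
No augmenting path remains; maximum matching = 3.
König certificate: {X3, Y2, Y4} is a vertex cover of size 3 (every listed pair touches it), so no matching can be larger.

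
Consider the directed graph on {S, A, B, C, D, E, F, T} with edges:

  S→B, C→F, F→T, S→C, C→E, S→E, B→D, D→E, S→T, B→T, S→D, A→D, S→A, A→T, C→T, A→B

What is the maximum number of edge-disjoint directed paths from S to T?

Assign every edge capacity 1; by Menger, the answer equals the max flow.
Path S→T (+1); total 1.
Path S→A→T (+1); total 2.
Path S→B→T (+1); total 3.
Path S→C→T (+1); total 4.
No residual S→T path; max flow = 4.
Certifying cut of size 4: {S→A, S→B, S→C, S→T}.

4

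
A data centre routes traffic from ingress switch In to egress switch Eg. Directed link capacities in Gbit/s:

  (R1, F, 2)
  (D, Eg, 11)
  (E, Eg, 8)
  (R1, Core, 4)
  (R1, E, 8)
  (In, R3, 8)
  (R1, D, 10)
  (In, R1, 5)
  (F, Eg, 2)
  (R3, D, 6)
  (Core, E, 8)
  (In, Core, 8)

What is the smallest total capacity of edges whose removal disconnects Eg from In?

Augment In→R3→D→Eg: bottleneck 6, flow now 6.
Augment In→Core→E→Eg: bottleneck 8, flow now 14.
Augment In→R1→D→Eg: bottleneck 5, flow now 19.
No augmenting path remains; maximum flow = 19.
By max-flow min-cut, the minimum cut capacity equals the max flow.
In the residual graph, reachable from In: {In, R3}.
Min-cut edges: In→Core (8), In→R1 (5), R3→D (6); capacity 8 + 5 + 6 = 19.

19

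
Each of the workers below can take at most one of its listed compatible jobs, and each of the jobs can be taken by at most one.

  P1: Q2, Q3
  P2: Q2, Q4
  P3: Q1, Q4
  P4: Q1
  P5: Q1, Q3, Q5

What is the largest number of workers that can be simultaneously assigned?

Unit-capacity flow: source→left, listed edges, right→sink; max matching = max flow.
Augmenting path P1→Q2 (+1); matched 1.
Augmenting path P2→Q4 (+1); matched 2.
Augmenting path P3→Q1 (+1); matched 3.
Augmenting path P5→Q3 (+1); matched 4.
Augmenting path P4→Q1→P3→Q4→P2→Q2→P1→Q3→P5→Q5 (+1); matched 5.
No augmenting path remains; maximum matching = 5.
König certificate: {P1, P2, P3, P4, P5} is a vertex cover of size 5 (every listed pair touches it), so no matching can be larger.

5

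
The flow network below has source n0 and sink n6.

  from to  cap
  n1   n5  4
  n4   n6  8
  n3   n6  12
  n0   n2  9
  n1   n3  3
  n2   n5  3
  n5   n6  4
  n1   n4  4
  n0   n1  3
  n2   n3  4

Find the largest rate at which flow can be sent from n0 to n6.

10

Augment n0→n1→n3→n6: bottleneck 3, flow now 3.
Augment n0→n2→n3→n6: bottleneck 4, flow now 7.
Augment n0→n2→n5→n6: bottleneck 3, flow now 10.
No augmenting path remains; maximum flow = 10.
In the residual graph, reachable from n0: {n0, n2}.
Min-cut edges: n0→n1 (3), n2→n3 (4), n2→n5 (3); capacity 3 + 4 + 3 = 10.
This cut is saturated, so no flow can exceed 10.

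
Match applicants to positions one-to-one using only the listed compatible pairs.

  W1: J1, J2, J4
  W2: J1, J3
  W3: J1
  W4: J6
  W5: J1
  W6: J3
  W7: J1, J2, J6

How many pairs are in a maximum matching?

Unit-capacity flow: source→left, listed edges, right→sink; max matching = max flow.
Augmenting path W1→J1 (+1); matched 1.
Augmenting path W2→J3 (+1); matched 2.
Augmenting path W4→J6 (+1); matched 3.
Augmenting path W7→J2 (+1); matched 4.
Augmenting path W3→J1→W1→J4 (+1); matched 5.
No augmenting path remains; maximum matching = 5.
König certificate: {W1, W4, W7, J1, J3} is a vertex cover of size 5 (every listed pair touches it), so no matching can be larger.

5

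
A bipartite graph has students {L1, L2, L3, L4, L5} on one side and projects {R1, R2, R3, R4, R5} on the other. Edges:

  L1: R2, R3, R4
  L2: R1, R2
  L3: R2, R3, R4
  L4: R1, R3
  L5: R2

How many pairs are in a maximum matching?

Unit-capacity flow: source→left, listed edges, right→sink; max matching = max flow.
Augmenting path L1→R2 (+1); matched 1.
Augmenting path L2→R1 (+1); matched 2.
Augmenting path L3→R3 (+1); matched 3.
Augmenting path L4→R3→L3→R4 (+1); matched 4.
No augmenting path remains; maximum matching = 4.
König certificate: {R1, R2, R3, R4} is a vertex cover of size 4 (every listed pair touches it), so no matching can be larger.

4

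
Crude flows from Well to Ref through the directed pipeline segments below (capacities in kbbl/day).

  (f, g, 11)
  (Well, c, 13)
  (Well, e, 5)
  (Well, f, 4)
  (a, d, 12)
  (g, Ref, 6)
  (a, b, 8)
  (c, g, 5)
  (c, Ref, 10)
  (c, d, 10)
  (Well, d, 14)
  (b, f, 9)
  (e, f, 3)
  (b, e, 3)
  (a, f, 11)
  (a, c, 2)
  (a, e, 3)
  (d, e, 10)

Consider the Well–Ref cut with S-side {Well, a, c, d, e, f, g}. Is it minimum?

No — its capacity is 24, but the minimum cut has capacity 16.

Given cut capacity: 8 + 10 + 6 = 24.
Augment Well→c→Ref: bottleneck 10, flow now 10.
Augment Well→c→g→Ref: bottleneck 3, flow now 13.
Augment Well→f→g→Ref: bottleneck 3, flow now 16.
No augmenting path remains; maximum flow = 16.
In the residual graph, reachable from Well: {Well, c, d, e, f, g}.
Min-cut edges: c→Ref (10), g→Ref (6); capacity 10 + 6 = 16.
Cut capacity 24 exceeds the max flow 16, so it is not minimum.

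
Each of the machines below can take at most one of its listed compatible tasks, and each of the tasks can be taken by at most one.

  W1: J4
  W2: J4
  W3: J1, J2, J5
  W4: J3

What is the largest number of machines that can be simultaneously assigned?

3

Unit-capacity flow: source→left, listed edges, right→sink; max matching = max flow.
Augmenting path W1→J4 (+1); matched 1.
Augmenting path W3→J1 (+1); matched 2.
Augmenting path W4→J3 (+1); matched 3.
No augmenting path remains; maximum matching = 3.
König certificate: {W3, W4, J4} is a vertex cover of size 3 (every listed pair touches it), so no matching can be larger.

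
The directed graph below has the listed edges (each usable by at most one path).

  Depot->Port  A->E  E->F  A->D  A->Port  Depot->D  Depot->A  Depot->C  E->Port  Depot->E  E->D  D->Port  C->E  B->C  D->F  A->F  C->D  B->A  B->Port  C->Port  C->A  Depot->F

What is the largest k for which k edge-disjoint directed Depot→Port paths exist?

Assign every edge capacity 1; by Menger, the answer equals the max flow.
Path Depot→Port (+1); total 1.
Path Depot→A→Port (+1); total 2.
Path Depot→C→Port (+1); total 3.
Path Depot→D→Port (+1); total 4.
Path Depot→E→Port (+1); total 5.
No residual Depot→Port path; max flow = 5.
Certifying cut of size 5: {Depot→A, Depot→C, Depot→D, Depot→E, Depot→Port}.

5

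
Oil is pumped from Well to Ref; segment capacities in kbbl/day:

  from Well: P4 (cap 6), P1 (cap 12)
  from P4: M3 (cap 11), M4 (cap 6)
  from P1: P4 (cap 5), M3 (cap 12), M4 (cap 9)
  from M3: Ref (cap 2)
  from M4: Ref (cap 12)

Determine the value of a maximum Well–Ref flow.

Augment Well→P4→M3→Ref: bottleneck 2, flow now 2.
Augment Well→P4→M4→Ref: bottleneck 4, flow now 6.
Augment Well→P1→M4→Ref: bottleneck 8, flow now 14.
No augmenting path remains; maximum flow = 14.
In the residual graph, reachable from Well: {Well, P4, P1, M3, M4}.
Min-cut edges: M3→Ref (2), M4→Ref (12); capacity 2 + 12 = 14.
This cut is saturated, so no flow can exceed 14.

14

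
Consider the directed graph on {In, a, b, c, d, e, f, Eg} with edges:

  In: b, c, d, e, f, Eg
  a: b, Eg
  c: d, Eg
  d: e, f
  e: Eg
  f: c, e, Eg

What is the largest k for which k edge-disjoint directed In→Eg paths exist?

Assign every edge capacity 1; by Menger, the answer equals the max flow.
Path In→Eg (+1); total 1.
Path In→c→Eg (+1); total 2.
Path In→e→Eg (+1); total 3.
Path In→f→Eg (+1); total 4.
No residual In→Eg path; max flow = 4.
Certifying cut of size 4: {In→Eg, c→Eg, e→Eg, f→Eg}.

4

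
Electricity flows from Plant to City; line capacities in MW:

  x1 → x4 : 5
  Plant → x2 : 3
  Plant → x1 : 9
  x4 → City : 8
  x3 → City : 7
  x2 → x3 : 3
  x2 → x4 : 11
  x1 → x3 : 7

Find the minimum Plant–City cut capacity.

12

Augment Plant→x1→x3→City: bottleneck 7, flow now 7.
Augment Plant→x1→x4→City: bottleneck 2, flow now 9.
Augment Plant→x2→x4→City: bottleneck 3, flow now 12.
No augmenting path remains; maximum flow = 12.
By max-flow min-cut, the minimum cut capacity equals the max flow.
In the residual graph, reachable from Plant: {Plant}.
Min-cut edges: Plant→x1 (9), Plant→x2 (3); capacity 9 + 3 = 12.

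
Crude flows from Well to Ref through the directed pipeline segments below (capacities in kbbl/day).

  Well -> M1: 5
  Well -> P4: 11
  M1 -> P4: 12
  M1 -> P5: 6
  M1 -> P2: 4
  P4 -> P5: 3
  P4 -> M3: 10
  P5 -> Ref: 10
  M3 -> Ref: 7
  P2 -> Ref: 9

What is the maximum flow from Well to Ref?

15

Augment Well→M1→P5→Ref: bottleneck 5, flow now 5.
Augment Well→P4→P5→Ref: bottleneck 3, flow now 8.
Augment Well→P4→M3→Ref: bottleneck 7, flow now 15.
No augmenting path remains; maximum flow = 15.
In the residual graph, reachable from Well: {Well, P4, M3}.
Min-cut edges: Well→M1 (5), P4→P5 (3), M3→Ref (7); capacity 5 + 3 + 7 = 15.
This cut is saturated, so no flow can exceed 15.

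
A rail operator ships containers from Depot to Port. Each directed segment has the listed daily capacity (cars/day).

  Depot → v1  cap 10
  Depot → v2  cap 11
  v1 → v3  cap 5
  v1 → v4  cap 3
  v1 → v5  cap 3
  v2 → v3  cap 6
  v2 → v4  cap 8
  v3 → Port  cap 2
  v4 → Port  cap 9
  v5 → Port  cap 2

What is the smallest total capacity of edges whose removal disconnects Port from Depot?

13

Augment Depot→v1→v3→Port: bottleneck 2, flow now 2.
Augment Depot→v1→v4→Port: bottleneck 3, flow now 5.
Augment Depot→v1→v5→Port: bottleneck 2, flow now 7.
Augment Depot→v2→v4→Port: bottleneck 6, flow now 13.
No augmenting path remains; maximum flow = 13.
By max-flow min-cut, the minimum cut capacity equals the max flow.
In the residual graph, reachable from Depot: {Depot, v1, v2, v3, v4, v5}.
Min-cut edges: v3→Port (2), v4→Port (9), v5→Port (2); capacity 2 + 9 + 2 = 13.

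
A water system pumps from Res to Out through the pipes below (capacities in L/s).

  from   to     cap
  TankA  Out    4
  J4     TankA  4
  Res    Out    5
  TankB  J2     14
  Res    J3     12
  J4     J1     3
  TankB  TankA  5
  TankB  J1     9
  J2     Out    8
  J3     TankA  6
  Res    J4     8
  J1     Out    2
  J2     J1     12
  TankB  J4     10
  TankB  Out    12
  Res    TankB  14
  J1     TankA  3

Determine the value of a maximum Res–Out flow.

Augment Res→Out: bottleneck 5, flow now 5.
Augment Res→TankB→Out: bottleneck 12, flow now 17.
Augment Res→TankB→J2→Out: bottleneck 2, flow now 19.
Augment Res→J4→J1→Out: bottleneck 2, flow now 21.
Augment Res→J4→TankA→Out: bottleneck 4, flow now 25.
No augmenting path remains; maximum flow = 25.
In the residual graph, reachable from Res: {Res, J4, J1, J3, TankA}.
Min-cut edges: Res→TankB (14), Res→Out (5), J1→Out (2), TankA→Out (4); capacity 14 + 5 + 2 + 4 = 25.
This cut is saturated, so no flow can exceed 25.

25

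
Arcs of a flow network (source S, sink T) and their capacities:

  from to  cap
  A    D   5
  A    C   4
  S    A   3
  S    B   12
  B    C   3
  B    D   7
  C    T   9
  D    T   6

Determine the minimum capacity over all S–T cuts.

Augment S→A→C→T: bottleneck 3, flow now 3.
Augment S→B→C→T: bottleneck 3, flow now 6.
Augment S→B→D→T: bottleneck 6, flow now 12.
No augmenting path remains; maximum flow = 12.
By max-flow min-cut, the minimum cut capacity equals the max flow.
In the residual graph, reachable from S: {S, B, D}.
Min-cut edges: S→A (3), B→C (3), D→T (6); capacity 3 + 3 + 6 = 12.

12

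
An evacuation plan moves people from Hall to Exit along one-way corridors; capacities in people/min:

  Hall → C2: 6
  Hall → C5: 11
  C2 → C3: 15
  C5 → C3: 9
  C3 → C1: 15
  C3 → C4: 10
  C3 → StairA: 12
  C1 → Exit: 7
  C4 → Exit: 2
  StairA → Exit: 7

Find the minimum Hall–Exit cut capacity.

Augment Hall→C2→C3→C1→Exit: bottleneck 6, flow now 6.
Augment Hall→C5→C3→C1→Exit: bottleneck 1, flow now 7.
Augment Hall→C5→C3→C4→Exit: bottleneck 2, flow now 9.
Augment Hall→C5→C3→StairA→Exit: bottleneck 6, flow now 15.
No augmenting path remains; maximum flow = 15.
By max-flow min-cut, the minimum cut capacity equals the max flow.
In the residual graph, reachable from Hall: {Hall, C5}.
Min-cut edges: Hall→C2 (6), C5→C3 (9); capacity 6 + 9 = 15.

15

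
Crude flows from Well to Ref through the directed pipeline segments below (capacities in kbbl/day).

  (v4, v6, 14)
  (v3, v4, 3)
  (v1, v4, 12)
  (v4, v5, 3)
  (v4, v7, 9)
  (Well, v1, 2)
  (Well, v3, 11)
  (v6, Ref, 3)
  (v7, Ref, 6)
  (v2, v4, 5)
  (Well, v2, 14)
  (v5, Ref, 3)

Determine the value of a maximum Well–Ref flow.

Augment Well→v1→v4→v5→Ref: bottleneck 2, flow now 2.
Augment Well→v2→v4→v5→Ref: bottleneck 1, flow now 3.
Augment Well→v2→v4→v6→Ref: bottleneck 3, flow now 6.
Augment Well→v2→v4→v7→Ref: bottleneck 1, flow now 7.
Augment Well→v3→v4→v7→Ref: bottleneck 3, flow now 10.
No augmenting path remains; maximum flow = 10.
In the residual graph, reachable from Well: {Well, v2, v3}.
Min-cut edges: Well→v1 (2), v2→v4 (5), v3→v4 (3); capacity 2 + 5 + 3 = 10.
This cut is saturated, so no flow can exceed 10.

10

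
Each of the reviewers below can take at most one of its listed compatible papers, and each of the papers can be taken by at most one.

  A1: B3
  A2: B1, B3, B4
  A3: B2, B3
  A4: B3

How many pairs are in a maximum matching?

Unit-capacity flow: source→left, listed edges, right→sink; max matching = max flow.
Augmenting path A1→B3 (+1); matched 1.
Augmenting path A2→B1 (+1); matched 2.
Augmenting path A3→B2 (+1); matched 3.
No augmenting path remains; maximum matching = 3.
König certificate: {A2, A3, B3} is a vertex cover of size 3 (every listed pair touches it), so no matching can be larger.

3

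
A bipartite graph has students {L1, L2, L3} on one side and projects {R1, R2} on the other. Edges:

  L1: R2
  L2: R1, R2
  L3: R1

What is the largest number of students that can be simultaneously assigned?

2

Unit-capacity flow: source→left, listed edges, right→sink; max matching = max flow.
Augmenting path L1→R2 (+1); matched 1.
Augmenting path L2→R1 (+1); matched 2.
No augmenting path remains; maximum matching = 2.
König certificate: {R1, R2} is a vertex cover of size 2 (every listed pair touches it), so no matching can be larger.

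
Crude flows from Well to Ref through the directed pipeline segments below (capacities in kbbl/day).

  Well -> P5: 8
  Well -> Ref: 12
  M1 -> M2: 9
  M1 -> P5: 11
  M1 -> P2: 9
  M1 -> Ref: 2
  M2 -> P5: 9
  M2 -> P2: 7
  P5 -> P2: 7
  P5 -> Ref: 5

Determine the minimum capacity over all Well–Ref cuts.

17

Augment Well→Ref: bottleneck 12, flow now 12.
Augment Well→P5→Ref: bottleneck 5, flow now 17.
No augmenting path remains; maximum flow = 17.
By max-flow min-cut, the minimum cut capacity equals the max flow.
In the residual graph, reachable from Well: {Well, P5, P2}.
Min-cut edges: Well→Ref (12), P5→Ref (5); capacity 12 + 5 = 17.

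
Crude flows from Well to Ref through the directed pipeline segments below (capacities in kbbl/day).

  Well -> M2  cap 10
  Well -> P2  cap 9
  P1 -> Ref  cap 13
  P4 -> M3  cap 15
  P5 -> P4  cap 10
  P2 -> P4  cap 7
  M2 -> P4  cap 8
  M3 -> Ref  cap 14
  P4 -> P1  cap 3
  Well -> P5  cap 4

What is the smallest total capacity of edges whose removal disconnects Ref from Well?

Augment Well→P5→P4→P1→Ref: bottleneck 3, flow now 3.
Augment Well→P5→P4→M3→Ref: bottleneck 1, flow now 4.
Augment Well→M2→P4→M3→Ref: bottleneck 8, flow now 12.
Augment Well→P2→P4→M3→Ref: bottleneck 5, flow now 17.
No augmenting path remains; maximum flow = 17.
By max-flow min-cut, the minimum cut capacity equals the max flow.
In the residual graph, reachable from Well: {Well, P5, M2, P2, P4, M3}.
Min-cut edges: P4→P1 (3), M3→Ref (14); capacity 3 + 14 = 17.

17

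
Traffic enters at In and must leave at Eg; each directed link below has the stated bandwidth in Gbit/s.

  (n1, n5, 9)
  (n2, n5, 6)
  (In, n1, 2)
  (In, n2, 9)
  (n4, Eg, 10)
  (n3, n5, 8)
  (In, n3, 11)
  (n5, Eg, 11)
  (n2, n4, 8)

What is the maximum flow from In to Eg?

19

Augment In→n1→n5→Eg: bottleneck 2, flow now 2.
Augment In→n2→n4→Eg: bottleneck 8, flow now 10.
Augment In→n2→n5→Eg: bottleneck 1, flow now 11.
Augment In→n3→n5→Eg: bottleneck 8, flow now 19.
No augmenting path remains; maximum flow = 19.
In the residual graph, reachable from In: {In, n3}.
Min-cut edges: In→n1 (2), In→n2 (9), n3→n5 (8); capacity 2 + 9 + 8 = 19.
This cut is saturated, so no flow can exceed 19.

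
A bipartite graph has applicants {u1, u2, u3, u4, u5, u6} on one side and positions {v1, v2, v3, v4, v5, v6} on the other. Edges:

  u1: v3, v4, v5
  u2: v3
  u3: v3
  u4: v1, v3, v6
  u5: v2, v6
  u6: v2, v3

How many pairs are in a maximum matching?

Unit-capacity flow: source→left, listed edges, right→sink; max matching = max flow.
Augmenting path u1→v3 (+1); matched 1.
Augmenting path u4→v1 (+1); matched 2.
Augmenting path u5→v2 (+1); matched 3.
Augmenting path u2→v3→u1→v4 (+1); matched 4.
Augmenting path u6→v2→u5→v6 (+1); matched 5.
No augmenting path remains; maximum matching = 5.
König certificate: {u1, u4, u5, u6, v3} is a vertex cover of size 5 (every listed pair touches it), so no matching can be larger.

5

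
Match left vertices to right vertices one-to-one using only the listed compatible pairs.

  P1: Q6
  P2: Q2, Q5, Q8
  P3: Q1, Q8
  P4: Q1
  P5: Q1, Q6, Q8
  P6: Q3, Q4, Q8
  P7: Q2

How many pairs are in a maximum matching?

6

Unit-capacity flow: source→left, listed edges, right→sink; max matching = max flow.
Augmenting path P1→Q6 (+1); matched 1.
Augmenting path P2→Q2 (+1); matched 2.
Augmenting path P3→Q1 (+1); matched 3.
Augmenting path P5→Q8 (+1); matched 4.
Augmenting path P6→Q3 (+1); matched 5.
Augmenting path P7→Q2→P2→Q5 (+1); matched 6.
No augmenting path remains; maximum matching = 6.
König certificate: {P2, P6, P7, Q1, Q6, Q8} is a vertex cover of size 6 (every listed pair touches it), so no matching can be larger.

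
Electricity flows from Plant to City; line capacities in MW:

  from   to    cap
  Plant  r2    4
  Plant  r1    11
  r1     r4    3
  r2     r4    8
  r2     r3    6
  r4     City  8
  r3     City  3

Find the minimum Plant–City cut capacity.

7

Augment Plant→r1→r4→City: bottleneck 3, flow now 3.
Augment Plant→r2→r3→City: bottleneck 3, flow now 6.
Augment Plant→r2→r4→City: bottleneck 1, flow now 7.
No augmenting path remains; maximum flow = 7.
By max-flow min-cut, the minimum cut capacity equals the max flow.
In the residual graph, reachable from Plant: {Plant, r1}.
Min-cut edges: Plant→r2 (4), r1→r4 (3); capacity 4 + 3 = 7.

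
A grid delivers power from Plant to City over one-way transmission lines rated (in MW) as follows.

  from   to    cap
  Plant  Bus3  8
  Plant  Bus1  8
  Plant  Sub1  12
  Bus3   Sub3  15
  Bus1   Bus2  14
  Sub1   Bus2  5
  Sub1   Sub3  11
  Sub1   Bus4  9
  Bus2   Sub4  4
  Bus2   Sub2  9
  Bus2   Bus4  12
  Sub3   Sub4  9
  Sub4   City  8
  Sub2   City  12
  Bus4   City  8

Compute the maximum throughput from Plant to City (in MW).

Augment Plant→Sub1→Bus4→City: bottleneck 8, flow now 8.
Augment Plant→Bus3→Sub3→Sub4→City: bottleneck 8, flow now 16.
Augment Plant→Bus1→Bus2→Sub2→City: bottleneck 8, flow now 24.
Augment Plant→Sub1→Bus2→Sub2→City: bottleneck 1, flow now 25.
No augmenting path remains; maximum flow = 25.
In the residual graph, reachable from Plant: {Plant, Bus3, Bus1, Sub1, Bus2, Sub3, Sub4, Bus4}.
Min-cut edges: Bus2→Sub2 (9), Sub4→City (8), Bus4→City (8); capacity 9 + 8 + 8 = 25.
This cut is saturated, so no flow can exceed 25.

25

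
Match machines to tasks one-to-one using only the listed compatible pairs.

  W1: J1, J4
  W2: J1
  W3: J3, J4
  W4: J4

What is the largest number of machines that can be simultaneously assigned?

Unit-capacity flow: source→left, listed edges, right→sink; max matching = max flow.
Augmenting path W1→J1 (+1); matched 1.
Augmenting path W3→J3 (+1); matched 2.
Augmenting path W4→J4 (+1); matched 3.
No augmenting path remains; maximum matching = 3.
König certificate: {W3, J1, J4} is a vertex cover of size 3 (every listed pair touches it), so no matching can be larger.

3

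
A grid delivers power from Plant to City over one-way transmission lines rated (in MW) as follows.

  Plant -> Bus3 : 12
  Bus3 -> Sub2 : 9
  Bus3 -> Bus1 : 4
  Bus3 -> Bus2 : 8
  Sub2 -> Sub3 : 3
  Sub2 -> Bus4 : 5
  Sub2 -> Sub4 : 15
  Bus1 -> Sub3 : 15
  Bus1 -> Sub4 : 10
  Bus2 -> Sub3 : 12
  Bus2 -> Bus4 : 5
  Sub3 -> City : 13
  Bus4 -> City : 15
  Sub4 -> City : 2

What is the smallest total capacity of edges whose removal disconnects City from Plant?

Augment Plant→Bus3→Sub2→Sub3→City: bottleneck 3, flow now 3.
Augment Plant→Bus3→Sub2→Bus4→City: bottleneck 5, flow now 8.
Augment Plant→Bus3→Sub2→Sub4→City: bottleneck 1, flow now 9.
Augment Plant→Bus3→Bus1→Sub3→City: bottleneck 3, flow now 12.
No augmenting path remains; maximum flow = 12.
By max-flow min-cut, the minimum cut capacity equals the max flow.
In the residual graph, reachable from Plant: {Plant}.
Min-cut edges: Plant→Bus3 (12); capacity 12 = 12.

12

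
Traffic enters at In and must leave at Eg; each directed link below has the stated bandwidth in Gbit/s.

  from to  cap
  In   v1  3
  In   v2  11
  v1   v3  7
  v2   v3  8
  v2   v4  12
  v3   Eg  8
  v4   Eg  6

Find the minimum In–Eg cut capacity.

14

Augment In→v1→v3→Eg: bottleneck 3, flow now 3.
Augment In→v2→v3→Eg: bottleneck 5, flow now 8.
Augment In→v2→v4→Eg: bottleneck 6, flow now 14.
No augmenting path remains; maximum flow = 14.
By max-flow min-cut, the minimum cut capacity equals the max flow.
In the residual graph, reachable from In: {In}.
Min-cut edges: In→v1 (3), In→v2 (11); capacity 3 + 11 = 14.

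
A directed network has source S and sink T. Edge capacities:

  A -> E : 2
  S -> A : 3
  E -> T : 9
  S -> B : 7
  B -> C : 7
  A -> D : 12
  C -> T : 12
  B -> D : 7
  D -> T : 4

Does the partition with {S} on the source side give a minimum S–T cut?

Given cut capacity: 3 + 7 = 10.
Augment S→A→D→T: bottleneck 3, flow now 3.
Augment S→B→C→T: bottleneck 7, flow now 10.
No augmenting path remains; maximum flow = 10.
Cut capacity 10 equals the max flow, so it is a minimum cut.

Yes — it is a minimum cut (capacity 10).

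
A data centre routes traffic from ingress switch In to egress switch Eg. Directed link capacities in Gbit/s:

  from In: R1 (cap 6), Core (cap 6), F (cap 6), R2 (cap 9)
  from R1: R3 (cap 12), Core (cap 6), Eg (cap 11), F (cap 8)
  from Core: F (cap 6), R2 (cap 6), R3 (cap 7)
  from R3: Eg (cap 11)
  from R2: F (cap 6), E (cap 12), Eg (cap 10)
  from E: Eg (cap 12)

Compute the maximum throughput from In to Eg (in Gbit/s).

21

Augment In→R1→Eg: bottleneck 6, flow now 6.
Augment In→R2→Eg: bottleneck 9, flow now 15.
Augment In→Core→R3→Eg: bottleneck 6, flow now 21.
No augmenting path remains; maximum flow = 21.
In the residual graph, reachable from In: {In, F}.
Min-cut edges: In→R1 (6), In→Core (6), In→R2 (9); capacity 6 + 6 + 9 = 21.
This cut is saturated, so no flow can exceed 21.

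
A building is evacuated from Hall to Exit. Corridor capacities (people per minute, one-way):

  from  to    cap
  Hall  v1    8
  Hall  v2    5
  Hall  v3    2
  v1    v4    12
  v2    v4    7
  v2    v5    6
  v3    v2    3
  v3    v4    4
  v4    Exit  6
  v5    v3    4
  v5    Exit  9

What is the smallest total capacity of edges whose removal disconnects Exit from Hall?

12

Augment Hall→v1→v4→Exit: bottleneck 6, flow now 6.
Augment Hall→v2→v5→Exit: bottleneck 5, flow now 11.
Augment Hall→v3→v2→v5→Exit: bottleneck 1, flow now 12.
No augmenting path remains; maximum flow = 12.
By max-flow min-cut, the minimum cut capacity equals the max flow.
In the residual graph, reachable from Hall: {Hall, v1, v2, v3, v4}.
Min-cut edges: v2→v5 (6), v4→Exit (6); capacity 6 + 6 = 12.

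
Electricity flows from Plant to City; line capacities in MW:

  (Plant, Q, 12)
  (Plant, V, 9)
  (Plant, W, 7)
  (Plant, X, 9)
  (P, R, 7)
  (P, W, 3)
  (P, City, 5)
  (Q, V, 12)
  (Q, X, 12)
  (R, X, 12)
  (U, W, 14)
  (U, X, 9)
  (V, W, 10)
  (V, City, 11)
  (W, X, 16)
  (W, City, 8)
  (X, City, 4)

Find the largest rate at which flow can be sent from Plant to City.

23

Augment Plant→V→City: bottleneck 9, flow now 9.
Augment Plant→W→City: bottleneck 7, flow now 16.
Augment Plant→X→City: bottleneck 4, flow now 20.
Augment Plant→Q→V→City: bottleneck 2, flow now 22.
Augment Plant→Q→V→W→City: bottleneck 1, flow now 23.
No augmenting path remains; maximum flow = 23.
In the residual graph, reachable from Plant: {Plant, Q, V, W, X}.
Min-cut edges: V→City (11), W→City (8), X→City (4); capacity 11 + 8 + 4 = 23.
This cut is saturated, so no flow can exceed 23.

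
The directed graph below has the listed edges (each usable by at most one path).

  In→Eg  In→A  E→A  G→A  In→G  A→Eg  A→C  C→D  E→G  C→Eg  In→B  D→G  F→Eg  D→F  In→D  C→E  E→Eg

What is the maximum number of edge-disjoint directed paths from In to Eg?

Assign every edge capacity 1; by Menger, the answer equals the max flow.
Path In→Eg (+1); total 1.
Path In→A→Eg (+1); total 2.
Path In→D→F→Eg (+1); total 3.
Path In→G→A→C→Eg (+1); total 4.
No residual In→Eg path; max flow = 4.
Certifying cut of size 4: {In→A, In→D, In→Eg, In→G}.

4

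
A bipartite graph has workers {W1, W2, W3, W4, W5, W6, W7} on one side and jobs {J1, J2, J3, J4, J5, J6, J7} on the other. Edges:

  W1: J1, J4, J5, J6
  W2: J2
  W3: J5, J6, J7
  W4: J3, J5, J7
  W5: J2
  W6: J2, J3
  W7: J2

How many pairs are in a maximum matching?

5

Unit-capacity flow: source→left, listed edges, right→sink; max matching = max flow.
Augmenting path W1→J1 (+1); matched 1.
Augmenting path W2→J2 (+1); matched 2.
Augmenting path W3→J5 (+1); matched 3.
Augmenting path W4→J3 (+1); matched 4.
Augmenting path W6→J3→W4→J7 (+1); matched 5.
No augmenting path remains; maximum matching = 5.
König certificate: {W1, W3, W4, W6, J2} is a vertex cover of size 5 (every listed pair touches it), so no matching can be larger.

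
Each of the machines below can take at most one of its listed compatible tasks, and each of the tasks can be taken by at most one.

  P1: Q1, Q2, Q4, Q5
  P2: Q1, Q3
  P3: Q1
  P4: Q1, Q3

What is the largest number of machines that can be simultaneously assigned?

Unit-capacity flow: source→left, listed edges, right→sink; max matching = max flow.
Augmenting path P1→Q1 (+1); matched 1.
Augmenting path P2→Q3 (+1); matched 2.
Augmenting path P3→Q1→P1→Q2 (+1); matched 3.
No augmenting path remains; maximum matching = 3.
König certificate: {P1, Q1, Q3} is a vertex cover of size 3 (every listed pair touches it), so no matching can be larger.

3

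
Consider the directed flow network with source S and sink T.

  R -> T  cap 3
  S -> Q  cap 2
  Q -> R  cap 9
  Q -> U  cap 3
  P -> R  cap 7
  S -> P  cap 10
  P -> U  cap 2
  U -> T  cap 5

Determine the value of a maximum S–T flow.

7

Augment S→P→R→T: bottleneck 3, flow now 3.
Augment S→P→U→T: bottleneck 2, flow now 5.
Augment S→Q→U→T: bottleneck 2, flow now 7.
No augmenting path remains; maximum flow = 7.
In the residual graph, reachable from S: {S, P, R}.
Min-cut edges: S→Q (2), P→U (2), R→T (3); capacity 2 + 2 + 3 = 7.
This cut is saturated, so no flow can exceed 7.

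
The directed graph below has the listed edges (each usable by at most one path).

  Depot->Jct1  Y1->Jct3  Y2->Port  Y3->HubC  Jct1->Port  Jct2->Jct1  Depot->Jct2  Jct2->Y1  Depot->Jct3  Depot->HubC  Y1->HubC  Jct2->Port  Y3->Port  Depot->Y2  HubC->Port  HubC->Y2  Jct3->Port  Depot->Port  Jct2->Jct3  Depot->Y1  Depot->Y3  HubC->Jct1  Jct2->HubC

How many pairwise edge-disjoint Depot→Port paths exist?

Assign every edge capacity 1; by Menger, the answer equals the max flow.
Path Depot→Port (+1); total 1.
Path Depot→Jct2→Port (+1); total 2.
Path Depot→HubC→Port (+1); total 3.
Path Depot→Jct3→Port (+1); total 4.
Path Depot→Y3→Port (+1); total 5.
Path Depot→Y2→Port (+1); total 6.
Path Depot→Jct1→Port (+1); total 7.
No residual Depot→Port path; max flow = 7.
Certifying cut of size 7: {Depot→Jct2, Depot→Port, Depot→Y3, HubC→Port, Jct1→Port, Jct3→Port, Y2→Port}.

7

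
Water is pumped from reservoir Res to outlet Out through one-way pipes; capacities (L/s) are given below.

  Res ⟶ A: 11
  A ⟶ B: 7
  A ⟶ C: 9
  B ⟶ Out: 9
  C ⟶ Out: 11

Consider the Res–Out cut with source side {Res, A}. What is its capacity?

16

Edges leaving {Res, A}: A→B (7), A→C (9).
Cut capacity = 7 + 9 = 16.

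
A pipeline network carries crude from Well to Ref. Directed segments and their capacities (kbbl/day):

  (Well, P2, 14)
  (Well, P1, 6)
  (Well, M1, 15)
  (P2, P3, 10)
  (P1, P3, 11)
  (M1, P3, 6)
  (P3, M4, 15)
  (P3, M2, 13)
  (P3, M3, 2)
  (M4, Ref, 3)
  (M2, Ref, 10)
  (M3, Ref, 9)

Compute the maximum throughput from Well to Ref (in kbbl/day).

Augment Well→P2→P3→M4→Ref: bottleneck 3, flow now 3.
Augment Well→P2→P3→M2→Ref: bottleneck 7, flow now 10.
Augment Well→P1→P3→M2→Ref: bottleneck 3, flow now 13.
Augment Well→P1→P3→M3→Ref: bottleneck 2, flow now 15.
No augmenting path remains; maximum flow = 15.
In the residual graph, reachable from Well: {Well, P2, P1, M1, P3, M4, M2}.
Min-cut edges: P3→M3 (2), M4→Ref (3), M2→Ref (10); capacity 2 + 3 + 10 = 15.
This cut is saturated, so no flow can exceed 15.

15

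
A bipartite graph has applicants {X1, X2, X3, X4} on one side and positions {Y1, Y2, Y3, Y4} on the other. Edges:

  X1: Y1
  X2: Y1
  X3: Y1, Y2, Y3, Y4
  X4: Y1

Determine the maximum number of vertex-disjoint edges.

2

Unit-capacity flow: source→left, listed edges, right→sink; max matching = max flow.
Augmenting path X1→Y1 (+1); matched 1.
Augmenting path X3→Y2 (+1); matched 2.
No augmenting path remains; maximum matching = 2.
König certificate: {X3, Y1} is a vertex cover of size 2 (every listed pair touches it), so no matching can be larger.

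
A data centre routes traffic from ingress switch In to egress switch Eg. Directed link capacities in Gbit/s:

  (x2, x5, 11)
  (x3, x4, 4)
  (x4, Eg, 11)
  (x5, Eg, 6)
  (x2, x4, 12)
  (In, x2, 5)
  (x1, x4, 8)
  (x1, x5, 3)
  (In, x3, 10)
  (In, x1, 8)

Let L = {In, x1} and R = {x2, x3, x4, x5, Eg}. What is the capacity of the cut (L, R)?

26

Edges leaving {In, x1}: In→x2 (5), In→x3 (10), x1→x4 (8), x1→x5 (3).
Cut capacity = 5 + 10 + 8 + 3 = 26.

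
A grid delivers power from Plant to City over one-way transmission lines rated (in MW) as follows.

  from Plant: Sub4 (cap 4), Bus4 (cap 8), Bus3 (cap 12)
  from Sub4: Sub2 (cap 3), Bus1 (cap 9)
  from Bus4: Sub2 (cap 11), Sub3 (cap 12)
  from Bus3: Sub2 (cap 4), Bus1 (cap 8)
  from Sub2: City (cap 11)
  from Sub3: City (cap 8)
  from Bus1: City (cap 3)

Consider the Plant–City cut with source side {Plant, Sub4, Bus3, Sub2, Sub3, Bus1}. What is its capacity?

30

Edges leaving {Plant, Sub4, Bus3, Sub2, Sub3, Bus1}: Plant→Bus4 (8), Sub2→City (11), Sub3→City (8), Bus1→City (3).
Cut capacity = 8 + 11 + 8 + 3 = 30.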